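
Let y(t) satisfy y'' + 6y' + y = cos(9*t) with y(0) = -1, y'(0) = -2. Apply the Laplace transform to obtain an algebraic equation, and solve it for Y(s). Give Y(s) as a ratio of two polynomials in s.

Apply the Laplace transform to the equation.
Using L{y''} = s^2 Y - s·y(0) - y'(0) and L{y'} = sY - y(0), with y(0) = -1, y'(0) = -2, the left side becomes (s^2 + 6*s + 1)Y - (-s - 8).
The right side is L{cos(9*t)} = s/(s^2 + 81).
So (s^2 + 6*s + 1)Y = s/(s^2 + 81) + (-s - 8).
Solve for Y(s) and write it as one ratio of polynomials.

Y(s) = (-s^3 - 8*s^2 - 80*s - 648)/(s^4 + 6*s^3 + 82*s^2 + 486*s + 81)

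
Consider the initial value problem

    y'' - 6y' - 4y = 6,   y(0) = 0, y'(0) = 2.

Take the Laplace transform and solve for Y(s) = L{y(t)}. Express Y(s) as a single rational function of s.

Apply the Laplace transform to the equation.
Using L{y''} = s^2 Y - s·y(0) - y'(0) and L{y'} = sY - y(0), with y(0) = 0, y'(0) = 2, the left side becomes (s^2 - 6*s - 4)Y - (2).
The right side is L{6} = 6/s.
So (s^2 - 6*s - 4)Y = 6/s + (2).
Divide through and combine into a single rational function.

Y(s) = (2*s + 6)/(s^3 - 6*s^2 - 4*s)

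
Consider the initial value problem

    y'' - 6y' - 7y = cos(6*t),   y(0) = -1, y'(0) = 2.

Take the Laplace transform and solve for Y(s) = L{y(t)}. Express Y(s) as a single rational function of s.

Take the Laplace transform of both sides.
The derivative rules (L{y''} = s^2 Y - s·y(0) - y'(0) and L{y'} = sY - y(0), with y(0) = -1, y'(0) = 2) turn the left side into (s^2 - 6*s - 7)Y - (-s + 8).
The right side is L{cos(6*t)} = s/(s^2 + 36).
So (s^2 - 6*s - 7)Y = s/(s^2 + 36) + (-s + 8).
Divide through and combine into a single rational function.

Y(s) = (-s^3 + 8*s^2 - 35*s + 288)/(s^4 - 6*s^3 + 29*s^2 - 216*s - 252)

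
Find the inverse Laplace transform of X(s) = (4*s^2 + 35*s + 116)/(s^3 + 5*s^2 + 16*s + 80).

5*sin(4*t) + 3*cos(4*t) + exp(-5*t)

Factor the denominator: s^3 + 5*s^2 + 16*s + 80 = (s + 5)*(s^2 + 16).
Partial fraction decomposition gives [1/(s + 5)] + [3*s/(s^2 + 16)] + [20/(s^2 + 16)].
Invert each term: 1/(s + 5) ↔ e^(-5t); 3·s/(s^2 + 16) ↔ 3cos(4t); 5·4/(s^2 + 16) ↔ 5sin(4t).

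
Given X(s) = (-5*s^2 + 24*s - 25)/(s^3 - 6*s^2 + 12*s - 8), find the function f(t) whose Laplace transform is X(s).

Factor the denominator: s^3 - 6*s^2 + 12*s - 8 = (s - 2)^3.
Partial fraction decomposition gives [-5/(s - 2)] + [4/(s - 2)^2] + [3/(s - 2)^3].
Invert each term: -5/(s - 2) ↔ -5e^(2t); 4/(s - 2)^2 ↔ 4t·e^(2t); 3/(s - 2)^3 ↔ (3/2)t^2·e^(2t).

f(t) = 3*t^2*exp(2*t)/2 + 4*t*exp(2*t) - 5*exp(2*t)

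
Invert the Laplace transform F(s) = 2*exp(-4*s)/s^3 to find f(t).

The factor e^(-4s) signals a time shift by c = 4 (second shifting theorem).
L{t^2} = 2!/s^3 = 2/s^3, so L^-1{2/s^3} = t^2.
Hence the inverse is u(t - 4) times that function evaluated at t - 4.

f(t) = Heaviside(t - 4)*((t - 4)^2)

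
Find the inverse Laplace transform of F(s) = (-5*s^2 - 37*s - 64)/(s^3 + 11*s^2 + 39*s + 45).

t*exp(-3*t) - 4*exp(-3*t) - exp(-5*t)

Factor the denominator: s^3 + 11*s^2 + 39*s + 45 = (s + 3)^2*(s + 5).
Partial fraction decomposition gives [-4/(s + 3)] + [(s + 3)^(-2)] + [-1/(s + 5)].
Invert each term: -4/(s + 3) ↔ -4e^(-3t); 1/(s + 3)^2 ↔ t·e^(-3t); -1/(s + 5) ↔ -e^(-5t).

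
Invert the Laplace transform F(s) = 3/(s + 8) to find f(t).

Since L{e^(-8t)} = 1/(s + 8), the inverse is e^(-8*t), scaled by 3.

f(t) = 3*exp(-8*t)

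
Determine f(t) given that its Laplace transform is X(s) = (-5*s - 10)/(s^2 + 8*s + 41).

Complete the square in the denominator: s^2 + 8*s + 41 = (s + 4)^2 + 5^2.
Split the numerator to match: -5*s - 10 = -5·(s + 4) + 2·5.
Invert each term: -5·(s + 4)/((s + 4)^2 + 25) ↔ -5e^(-4t)cos(5t); 2·5/((s + 4)^2 + 25) ↔ 2e^(-4t)sin(5t).

f(t) = 2*exp(-4*t)*sin(5*t) - 5*exp(-4*t)*cos(5*t)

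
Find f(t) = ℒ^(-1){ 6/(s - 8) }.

Since L{e^(8t)} = 1/(s - 8), the inverse is e^(8*t), scaled by 6.

f(t) = 6*exp(8*t)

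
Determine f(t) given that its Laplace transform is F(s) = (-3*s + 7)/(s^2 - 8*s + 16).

Factor the denominator: s^2 - 8*s + 16 = (s - 4)^2.
Partial fraction decomposition gives [-3/(s - 4)] + [-5/(s - 4)^2].
Invert each term: -3/(s - 4) ↔ -3e^(4t); -5/(s - 4)^2 ↔ -5t·e^(4t).

f(t) = -5*t*exp(4*t) - 3*exp(4*t)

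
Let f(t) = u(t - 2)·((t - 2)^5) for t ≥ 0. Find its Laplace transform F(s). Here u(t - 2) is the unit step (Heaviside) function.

By the second shifting theorem, L{u(t - c)·g(t - c)} = e^(-cs)·G(s) with c = 2 and G(s) = L{g(t)}.
L{t^5} = 5!/s^6 = 120/s^6.

F(s) = 120*exp(-2*s)/s^6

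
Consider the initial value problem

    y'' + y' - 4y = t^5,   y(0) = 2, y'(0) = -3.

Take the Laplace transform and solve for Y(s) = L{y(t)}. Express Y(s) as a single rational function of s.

Y(s) = (2*s^7 - s^6 + 120)/(s^8 + s^7 - 4*s^6)

Transform both sides with L{·}.
With L{y''} = s^2 Y - s·y(0) - y'(0) and L{y'} = sY - y(0), with y(0) = 2, y'(0) = -3: the LHS transforms to (s^2 + s - 4)Y - (2*s - 1).
The right side is L{t^5} = 120/s^6.
So (s^2 + s - 4)Y = 120/s^6 + (2*s - 1).
Divide through and combine into a single rational function.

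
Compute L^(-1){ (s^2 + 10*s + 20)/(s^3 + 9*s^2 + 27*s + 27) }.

-t^2*exp(-3*t)/2 + 4*t*exp(-3*t) + exp(-3*t)

Factor the denominator: s^3 + 9*s^2 + 27*s + 27 = (s + 3)^3.
Partial fraction decomposition gives [1/(s + 3)] + [4/(s + 3)^2] + [-1/(s + 3)^3].
Invert each term: 1/(s + 3) ↔ e^(-3t); 4/(s + 3)^2 ↔ 4t·e^(-3t); -1/(s + 3)^3 ↔ (-1/2)t^2·e^(-3t).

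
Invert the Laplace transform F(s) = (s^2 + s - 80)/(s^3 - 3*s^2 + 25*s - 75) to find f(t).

f(t) = -2*exp(3*t) + 2*sin(5*t) + 3*cos(5*t)

Factor the denominator: s^3 - 3*s^2 + 25*s - 75 = (s - 3)*(s^2 + 25).
Partial fraction decomposition gives [-2/(s - 3)] + [3*s/(s^2 + 25)] + [10/(s^2 + 25)].
Invert each term: -2/(s - 3) ↔ -2e^(3t); 3·s/(s^2 + 25) ↔ 3cos(5t); 2·5/(s^2 + 25) ↔ 2sin(5t).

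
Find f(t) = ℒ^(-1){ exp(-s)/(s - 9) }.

The factor e^(-s) signals a time shift by c = 1 (second shifting theorem).
L{e^(9t)} = 1/(s - 9), so L^-1{1/(s - 9)} = exp(9*t).
Hence the inverse is u(t - 1) times that function evaluated at t - 1.

f(t) = Heaviside(t - 1)*(exp(9*t - 9))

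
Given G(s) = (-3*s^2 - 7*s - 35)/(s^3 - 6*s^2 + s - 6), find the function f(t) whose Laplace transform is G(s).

f(t) = -5*exp(6*t) + 5*sin(t) + 2*cos(t)

Factor the denominator: s^3 - 6*s^2 + s - 6 = (s - 6)*(s^2 + 1).
Partial fraction decomposition gives [-5/(s - 6)] + [2*s/(s^2 + 1)] + [5/(s^2 + 1)].
Invert each term: -5/(s - 6) ↔ -5e^(6t); 2·s/(s^2 + 1) ↔ 2cos(t); 5·1/(s^2 + 1) ↔ 5sin(t).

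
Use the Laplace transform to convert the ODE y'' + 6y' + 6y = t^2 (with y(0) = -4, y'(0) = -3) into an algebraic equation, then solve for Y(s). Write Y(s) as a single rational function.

Y(s) = (-4*s^4 - 27*s^3 + 2)/(s^5 + 6*s^4 + 6*s^3)

Apply the Laplace transform to the equation.
Using L{y''} = s^2 Y - s·y(0) - y'(0) and L{y'} = sY - y(0), with y(0) = -4, y'(0) = -3, the left side becomes (s^2 + 6*s + 6)Y - (-4*s - 27).
The right side is L{t^2} = 2/s^3.
So (s^2 + 6*s + 6)Y = 2/s^3 + (-4*s - 27).
Isolate Y and clear denominators.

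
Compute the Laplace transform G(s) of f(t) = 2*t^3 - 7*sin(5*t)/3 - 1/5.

By linearity of the Laplace transform, transform each term separately.
(2)·[L{t^3} = 3!/s^4 = 6/s^4]; (-7/3)·[L{sin(5t)} = 5/(s^2 + 25)]; L{-1/5} = (-1/5)/s.

G(s) = -35/(3*(s^2 + 25)) - 1/(5*s) + 12/s^4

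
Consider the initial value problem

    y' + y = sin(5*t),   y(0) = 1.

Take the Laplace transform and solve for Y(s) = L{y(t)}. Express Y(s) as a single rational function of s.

Y(s) = (s^2 + 30)/(s^3 + s^2 + 25*s + 25)

Laplace-transform each side.
With L{y'} = sY - y(0) = sY - 1: the LHS transforms to (s + 1)Y - (1).
The right side is L{sin(5*t)} = 5/(s^2 + 25).
So (s + 1)Y = 5/(s^2 + 25) + (1).
Isolate Y and clear denominators.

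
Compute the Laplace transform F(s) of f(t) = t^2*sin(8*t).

L{sin(8t)} = 8/(s^2 + 64).
Then apply L{t^2·g(t)} = (-1)^2 d^2/ds^2[G(s)] with G(s) = 8/(s^2 + 64):
differentiating 2 times and applying the sign gives 16*(3*s^2 - 64)/(s^2 + 64)^3.

F(s) = 16*(3*s^2 - 64)/(s^2 + 64)^3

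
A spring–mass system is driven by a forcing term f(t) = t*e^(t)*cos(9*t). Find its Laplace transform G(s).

G(s) = (s - 10)*(s + 8)/(s^2 - 2*s + 82)^2

L{cos(9t)} = s/(s^2 + 81).
Multiplying by e^(t) shifts s → s - 1, so L{e^(t)*cos(9*t)} = (s - 1)/((s - 1)^2 + 81).
Then apply L{t·g(t)} = -d/ds[H(s)] with H(s) = (s - 1)/((s - 1)^2 + 81):
differentiating 1 time and applying the sign gives (s - 10)*(s + 8)/(s^2 - 2*s + 82)^2.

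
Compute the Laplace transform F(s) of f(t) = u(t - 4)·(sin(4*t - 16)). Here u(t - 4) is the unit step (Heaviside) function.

F(s) = 4*exp(-4*s)/(s^2 + 16)

By the second shifting theorem, L{u(t - c)·g(t - c)} = e^(-cs)·G(s) with c = 4 and G(s) = L{g(t)}.
L{sin(4t)} = 4/(s^2 + 16).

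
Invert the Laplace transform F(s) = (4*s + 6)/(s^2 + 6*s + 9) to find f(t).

Factor the denominator: s^2 + 6*s + 9 = (s + 3)^2.
Partial fraction decomposition gives [4/(s + 3)] + [-6/(s + 3)^2].
Invert each term: 4/(s + 3) ↔ 4e^(-3t); -6/(s + 3)^2 ↔ -6t·e^(-3t).

f(t) = -6*t*exp(-3*t) + 4*exp(-3*t)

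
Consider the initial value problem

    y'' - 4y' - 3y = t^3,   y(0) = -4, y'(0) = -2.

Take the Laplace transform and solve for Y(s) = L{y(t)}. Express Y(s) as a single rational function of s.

Y(s) = (-4*s^5 + 14*s^4 + 6)/(s^6 - 4*s^5 - 3*s^4)

Laplace-transform each side.
With L{y''} = s^2 Y - s·y(0) - y'(0) and L{y'} = sY - y(0), with y(0) = -4, y'(0) = -2: the LHS transforms to (s^2 - 4*s - 3)Y - (-4*s + 14).
The right side is L{t^3} = 6/s^4.
So (s^2 - 4*s - 3)Y = 6/s^4 + (-4*s + 14).
Divide through and combine into a single rational function.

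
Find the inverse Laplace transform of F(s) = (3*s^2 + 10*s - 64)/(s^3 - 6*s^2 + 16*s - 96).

Factor the denominator: s^3 - 6*s^2 + 16*s - 96 = (s - 6)*(s^2 + 16).
Partial fraction decomposition gives [2/(s - 6)] + [s/(s^2 + 16)] + [16/(s^2 + 16)].
Invert each term: 2/(s - 6) ↔ 2e^(6t); 1·s/(s^2 + 16) ↔ cos(4t); 4·4/(s^2 + 16) ↔ 4sin(4t).

2*exp(6*t) + 4*sin(4*t) + cos(4*t)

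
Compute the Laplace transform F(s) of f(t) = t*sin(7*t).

F(s) = 14*s/(s^2 + 49)^2

L{sin(7t)} = 7/(s^2 + 49).
Then apply L{t·g(t)} = -d/ds[G(s)] with G(s) = 7/(s^2 + 49):
differentiating 1 time and applying the sign gives 14*s/(s^2 + 49)^2.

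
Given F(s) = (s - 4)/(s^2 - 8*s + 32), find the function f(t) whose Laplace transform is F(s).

Rewrite the denominator: s^2 - 8*s + 32 = (s - 4)^2 + 16.
The form in (s - 4) signals a first-shifting-theorem factor e^(4t).
Since L{cos(4t)} = s/(s^2 + 16), the inverse is e^(4*t)*cos(4*t).

f(t) = exp(4*t)*cos(4*t)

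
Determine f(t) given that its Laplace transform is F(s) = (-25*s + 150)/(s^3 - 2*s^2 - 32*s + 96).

f(t) = 5*t*exp(4*t) - 3*exp(4*t) + 3*exp(-6*t)

Factor the denominator: s^3 - 2*s^2 - 32*s + 96 = (s - 4)^2*(s + 6).
Partial fraction decomposition gives [-3/(s - 4)] + [5/(s - 4)^2] + [3/(s + 6)].
Invert each term: -3/(s - 4) ↔ -3e^(4t); 5/(s - 4)^2 ↔ 5t·e^(4t); 3/(s + 6) ↔ 3e^(-6t).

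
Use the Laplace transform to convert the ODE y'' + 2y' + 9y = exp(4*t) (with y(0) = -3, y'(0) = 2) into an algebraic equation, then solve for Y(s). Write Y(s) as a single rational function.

Y(s) = (-3*s^2 + 8*s + 17)/(s^3 - 2*s^2 + s - 36)

Take the Laplace transform of both sides.
Using L{y''} = s^2 Y - s·y(0) - y'(0) and L{y'} = sY - y(0), with y(0) = -3, y'(0) = 2, the left side becomes (s^2 + 2*s + 9)Y - (-3*s - 4).
The right side is L{exp(4*t)} = 1/(s - 4).
So (s^2 + 2*s + 9)Y = 1/(s - 4) + (-3*s - 4).
Isolate Y and clear denominators.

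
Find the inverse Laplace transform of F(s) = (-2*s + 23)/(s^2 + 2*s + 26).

5*exp(-t)*sin(5*t) - 2*exp(-t)*cos(5*t)

Complete the square in the denominator: s^2 + 2*s + 26 = (s + 1)^2 + 5^2.
Split the numerator to match: -2*s + 23 = -2·(s + 1) + 5·5.
Invert each term: -2·(s + 1)/((s + 1)^2 + 25) ↔ -2e^(-t)cos(5t); 5·5/((s + 1)^2 + 25) ↔ 5e^(-t)sin(5t).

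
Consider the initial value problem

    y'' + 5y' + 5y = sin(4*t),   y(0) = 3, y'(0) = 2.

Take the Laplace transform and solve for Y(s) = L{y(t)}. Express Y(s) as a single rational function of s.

Y(s) = (3*s^3 + 17*s^2 + 48*s + 276)/(s^4 + 5*s^3 + 21*s^2 + 80*s + 80)

Laplace-transform each side.
Using L{y''} = s^2 Y - s·y(0) - y'(0) and L{y'} = sY - y(0), with y(0) = 3, y'(0) = 2, the left side becomes (s^2 + 5*s + 5)Y - (3*s + 17).
The right side is L{sin(4*t)} = 4/(s^2 + 16).
So (s^2 + 5*s + 5)Y = 4/(s^2 + 16) + (3*s + 17).
Divide through and combine into a single rational function.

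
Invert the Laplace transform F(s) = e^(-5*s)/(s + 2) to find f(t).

f(t) = Heaviside(t - 5)*(exp(-2*t + 10))

The factor e^(-5s) signals a time shift by c = 5 (second shifting theorem).
L{e^(-2t)} = 1/(s + 2), so L^-1{1/(s + 2)} = e^(-2*t).
Hence the inverse is u(t - 5) times that function evaluated at t - 5.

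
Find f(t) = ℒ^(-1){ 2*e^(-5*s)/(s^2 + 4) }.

f(t) = Heaviside(t - 5)*(sin(2*t - 10))

The factor e^(-5s) signals a time shift by c = 5 (second shifting theorem).
L{sin(2t)} = 2/(s^2 + 4), so L^-1{2/(s^2 + 4)} = sin(2*t).
Hence the inverse is u(t - 5) times that function evaluated at t - 5.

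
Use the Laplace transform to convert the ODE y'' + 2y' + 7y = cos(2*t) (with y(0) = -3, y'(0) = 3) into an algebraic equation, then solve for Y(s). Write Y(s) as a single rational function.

Y(s) = (-3*s^3 - 3*s^2 - 11*s - 12)/(s^4 + 2*s^3 + 11*s^2 + 8*s + 28)

Laplace-transform each side.
The derivative rules (L{y''} = s^2 Y - s·y(0) - y'(0) and L{y'} = sY - y(0), with y(0) = -3, y'(0) = 3) turn the left side into (s^2 + 2*s + 7)Y - (-3*s - 3).
The right side is L{cos(2*t)} = s/(s^2 + 4).
So (s^2 + 2*s + 7)Y = s/(s^2 + 4) + (-3*s - 3).
Divide through and combine into a single rational function.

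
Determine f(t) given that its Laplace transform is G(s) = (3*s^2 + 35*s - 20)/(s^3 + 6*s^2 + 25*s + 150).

Factor the denominator: s^3 + 6*s^2 + 25*s + 150 = (s + 6)*(s^2 + 25).
Partial fraction decomposition gives [-2/(s + 6)] + [5*s/(s^2 + 25)] + [5/(s^2 + 25)].
Invert each term: -2/(s + 6) ↔ -2e^(-6t); 5·s/(s^2 + 25) ↔ 5cos(5t); 1·5/(s^2 + 25) ↔ sin(5t).

f(t) = sin(5*t) + 5*cos(5*t) - 2*exp(-6*t)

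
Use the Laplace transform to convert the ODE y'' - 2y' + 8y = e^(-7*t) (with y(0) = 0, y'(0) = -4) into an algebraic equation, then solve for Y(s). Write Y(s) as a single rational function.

Apply the Laplace transform to the equation.
The derivative rules (L{y''} = s^2 Y - s·y(0) - y'(0) and L{y'} = sY - y(0), with y(0) = 0, y'(0) = -4) turn the left side into (s^2 - 2*s + 8)Y - (-4).
The right side is L{e^(-7*t)} = 1/(s + 7).
So (s^2 - 2*s + 8)Y = 1/(s + 7) + (-4).
Solve for Y(s) and write it as one ratio of polynomials.

Y(s) = (-4*s - 27)/(s^3 + 5*s^2 - 6*s + 56)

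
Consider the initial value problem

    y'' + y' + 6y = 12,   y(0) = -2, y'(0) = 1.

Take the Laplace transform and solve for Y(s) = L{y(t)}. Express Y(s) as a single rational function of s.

Y(s) = (-2*s^2 - s + 12)/(s^3 + s^2 + 6*s)

Laplace-transform each side.
The derivative rules (L{y''} = s^2 Y - s·y(0) - y'(0) and L{y'} = sY - y(0), with y(0) = -2, y'(0) = 1) turn the left side into (s^2 + s + 6)Y - (-2*s - 1).
The right side is L{12} = 12/s.
So (s^2 + s + 6)Y = 12/s + (-2*s - 1).
Solve for Y(s) and write it as one ratio of polynomials.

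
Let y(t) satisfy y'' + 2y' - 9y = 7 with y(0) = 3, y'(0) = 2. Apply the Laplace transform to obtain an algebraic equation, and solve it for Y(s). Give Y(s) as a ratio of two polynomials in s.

Y(s) = (3*s^2 + 8*s + 7)/(s^3 + 2*s^2 - 9*s)

Take the Laplace transform of both sides.
Using L{y''} = s^2 Y - s·y(0) - y'(0) and L{y'} = sY - y(0), with y(0) = 3, y'(0) = 2, the left side becomes (s^2 + 2*s - 9)Y - (3*s + 8).
The right side is L{7} = 7/s.
So (s^2 + 2*s - 9)Y = 7/s + (3*s + 8).
Isolate Y and clear denominators.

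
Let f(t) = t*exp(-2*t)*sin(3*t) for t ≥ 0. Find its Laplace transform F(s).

L{sin(3t)} = 3/(s^2 + 9).
Multiplying by e^(-2t) shifts s → s + 2, so L{exp(-2*t)*sin(3*t)} = 3/((s + 2)^2 + 9).
Then apply L{t·g(t)} = -d/ds[G(s)] with G(s) = 3/((s + 2)^2 + 9):
differentiating 1 time and applying the sign gives 6*(s + 2)/(s^2 + 4*s + 13)^2.

F(s) = 6*(s + 2)/(s^2 + 4*s + 13)^2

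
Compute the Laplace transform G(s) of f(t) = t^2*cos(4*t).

L{cos(4t)} = s/(s^2 + 16).
Then apply L{t^2·g(t)} = (-1)^2 d^2/ds^2[H(s)] with H(s) = s/(s^2 + 16):
differentiating 2 times and applying the sign gives 2*s*(s^2 - 48)/(s^2 + 16)^3.

G(s) = 2*s*(s^2 - 48)/(s^2 + 16)^3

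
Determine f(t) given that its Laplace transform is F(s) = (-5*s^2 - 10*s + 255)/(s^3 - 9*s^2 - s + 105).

Factor the denominator: s^3 - 9*s^2 - s + 105 = (s - 7)*(s - 5)*(s + 3).
Partial fraction decomposition gives [-3/(s - 7)] + [-5/(s - 5)] + [3/(s + 3)].
Invert each term: -3/(s - 7) ↔ -3e^(7t); -5/(s - 5) ↔ -5e^(5t); 3/(s + 3) ↔ 3e^(-3t).

f(t) = -3*exp(7*t) - 5*exp(5*t) + 3*exp(-3*t)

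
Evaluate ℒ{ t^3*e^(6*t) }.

6/(s - 6)^4

L{t^3} = 3!/s^4 = 6/s^4.
By the first shifting theorem, multiplying by e^(6t) replaces s with s - 6.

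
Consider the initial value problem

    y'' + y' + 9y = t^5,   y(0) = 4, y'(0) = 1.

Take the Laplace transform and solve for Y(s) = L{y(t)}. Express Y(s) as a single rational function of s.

Transform both sides with L{·}.
The derivative rules (L{y''} = s^2 Y - s·y(0) - y'(0) and L{y'} = sY - y(0), with y(0) = 4, y'(0) = 1) turn the left side into (s^2 + s + 9)Y - (4*s + 5).
The right side is L{t^5} = 120/s^6.
So (s^2 + s + 9)Y = 120/s^6 + (4*s + 5).
Isolate Y and clear denominators.

Y(s) = (4*s^7 + 5*s^6 + 120)/(s^8 + s^7 + 9*s^6)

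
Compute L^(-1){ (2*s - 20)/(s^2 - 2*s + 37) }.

-3*exp(t)*sin(6*t) + 2*exp(t)*cos(6*t)

Complete the square in the denominator: s^2 - 2*s + 37 = (s - 1)^2 + 6^2.
Split the numerator to match: 2*s - 20 = 2·(s - 1) - 3·6.
Invert each term: 2·(s - 1)/((s - 1)^2 + 36) ↔ 2e^(t)cos(6t); -3·6/((s - 1)^2 + 36) ↔ -3e^(t)sin(6t).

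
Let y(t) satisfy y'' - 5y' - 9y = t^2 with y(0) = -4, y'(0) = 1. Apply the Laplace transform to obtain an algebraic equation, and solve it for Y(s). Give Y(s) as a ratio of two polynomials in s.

Laplace-transform each side.
The derivative rules (L{y''} = s^2 Y - s·y(0) - y'(0) and L{y'} = sY - y(0), with y(0) = -4, y'(0) = 1) turn the left side into (s^2 - 5*s - 9)Y - (-4*s + 21).
The right side is L{t^2} = 2/s^3.
So (s^2 - 5*s - 9)Y = 2/s^3 + (-4*s + 21).
Solve for Y(s) and write it as one ratio of polynomials.

Y(s) = (-4*s^4 + 21*s^3 + 2)/(s^5 - 5*s^4 - 9*s^3)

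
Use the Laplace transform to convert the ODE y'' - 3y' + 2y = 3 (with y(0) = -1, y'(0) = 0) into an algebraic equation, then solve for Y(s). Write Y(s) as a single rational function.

Take the Laplace transform of both sides.
The derivative rules (L{y''} = s^2 Y - s·y(0) - y'(0) and L{y'} = sY - y(0), with y(0) = -1, y'(0) = 0) turn the left side into (s^2 - 3*s + 2)Y - (-s + 3).
The right side is L{3} = 3/s.
So (s^2 - 3*s + 2)Y = 3/s + (-s + 3).
Solve for Y(s) and write it as one ratio of polynomials.

Y(s) = (-s^2 + 3*s + 3)/(s^3 - 3*s^2 + 2*s)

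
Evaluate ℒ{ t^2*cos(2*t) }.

2*s*(s^2 - 12)/(s^2 + 4)^3

L{cos(2t)} = s/(s^2 + 4).
Then apply L{t^2·g(t)} = (-1)^2 d^2/ds^2[G(s)] with G(s) = s/(s^2 + 4):
differentiating 2 times and applying the sign gives 2*s*(s^2 - 12)/(s^2 + 4)^3.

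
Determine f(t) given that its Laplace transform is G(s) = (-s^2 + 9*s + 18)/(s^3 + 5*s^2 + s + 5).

Factor the denominator: s^3 + 5*s^2 + s + 5 = (s + 5)*(s^2 + 1).
Partial fraction decomposition gives [-2/(s + 5)] + [s/(s^2 + 1)] + [4/(s^2 + 1)].
Invert each term: -2/(s + 5) ↔ -2e^(-5t); 1·s/(s^2 + 1) ↔ cos(t); 4·1/(s^2 + 1) ↔ 4sin(t).

f(t) = 4*sin(t) + cos(t) - 2*exp(-5*t)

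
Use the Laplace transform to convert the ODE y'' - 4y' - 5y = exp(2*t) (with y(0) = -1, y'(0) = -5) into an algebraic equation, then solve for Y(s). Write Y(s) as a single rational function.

Laplace-transform each side.
With L{y''} = s^2 Y - s·y(0) - y'(0) and L{y'} = sY - y(0), with y(0) = -1, y'(0) = -5: the LHS transforms to (s^2 - 4*s - 5)Y - (-s - 1).
The right side is L{exp(2*t)} = 1/(s - 2).
So (s^2 - 4*s - 5)Y = 1/(s - 2) + (-s - 1).
Divide through and combine into a single rational function.

Y(s) = (-s^2 + s + 3)/(s^3 - 6*s^2 + 3*s + 10)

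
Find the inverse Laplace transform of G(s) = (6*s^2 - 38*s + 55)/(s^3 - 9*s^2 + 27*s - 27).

Factor the denominator: s^3 - 9*s^2 + 27*s - 27 = (s - 3)^3.
Partial fraction decomposition gives [6/(s - 3)] + [-2/(s - 3)^2] + [-5/(s - 3)^3].
Invert each term: 6/(s - 3) ↔ 6e^(3t); -2/(s - 3)^2 ↔ -2t·e^(3t); -5/(s - 3)^3 ↔ (-5/2)t^2·e^(3t).

-5*t^2*exp(3*t)/2 - 2*t*exp(3*t) + 6*exp(3*t)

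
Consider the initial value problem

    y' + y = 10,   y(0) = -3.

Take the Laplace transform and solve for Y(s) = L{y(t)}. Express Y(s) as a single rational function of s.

Laplace-transform each side.
Using L{y'} = sY - y(0) = sY - (-3), the left side becomes (s + 1)Y - (-3).
The right side is L{10} = 10/s.
So (s + 1)Y = 10/s + (-3).
Isolate Y and clear denominators.

Y(s) = (-3*s + 10)/(s^2 + s)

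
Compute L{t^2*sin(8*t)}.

16*(3*s^2 - 64)/(s^2 + 64)^3

L{sin(8t)} = 8/(s^2 + 64).
Then apply L{t^2·g(t)} = (-1)^2 d^2/ds^2[G(s)] with G(s) = 8/(s^2 + 64):
differentiating 2 times and applying the sign gives 16*(3*s^2 - 64)/(s^2 + 64)^3.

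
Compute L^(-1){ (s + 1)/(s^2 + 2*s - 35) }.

Rewrite the denominator: s^2 + 2*s - 35 = (s + 1)^2 - 36.
The form in (s + 1) signals a first-shifting-theorem factor e^(-t).
Since L{cosh(6t)} = s/(s^2 - 36), the inverse is exp(-t)*cosh(6*t).

exp(-t)*cosh(6*t)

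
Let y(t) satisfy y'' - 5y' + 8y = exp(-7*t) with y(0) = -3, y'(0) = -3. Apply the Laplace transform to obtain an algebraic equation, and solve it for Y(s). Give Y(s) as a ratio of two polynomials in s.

Apply the Laplace transform to the equation.
The derivative rules (L{y''} = s^2 Y - s·y(0) - y'(0) and L{y'} = sY - y(0), with y(0) = -3, y'(0) = -3) turn the left side into (s^2 - 5*s + 8)Y - (-3*s + 12).
The right side is L{exp(-7*t)} = 1/(s + 7).
So (s^2 - 5*s + 8)Y = 1/(s + 7) + (-3*s + 12).
Divide through and combine into a single rational function.

Y(s) = (-3*s^2 - 9*s + 85)/(s^3 + 2*s^2 - 27*s + 56)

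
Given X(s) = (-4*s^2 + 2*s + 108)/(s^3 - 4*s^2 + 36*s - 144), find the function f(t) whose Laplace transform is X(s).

Factor the denominator: s^3 - 4*s^2 + 36*s - 144 = (s - 4)*(s^2 + 36).
Partial fraction decomposition gives [1/(s - 4)] + [-5*s/(s^2 + 36)] + [-18/(s^2 + 36)].
Invert each term: 1/(s - 4) ↔ e^(4t); -5·s/(s^2 + 36) ↔ -5cos(6t); -3·6/(s^2 + 36) ↔ -3sin(6t).

f(t) = exp(4*t) - 3*sin(6*t) - 5*cos(6*t)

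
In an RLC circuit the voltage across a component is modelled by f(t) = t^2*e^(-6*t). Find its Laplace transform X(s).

X(s) = 2/(s + 6)^3

L{e^(-6t)} = 1/(s + 6).
Then apply L{t^2·g(t)} = (-1)^2 d^2/ds^2[G(s)] with G(s) = 1/(s + 6):
differentiating 2 times and applying the sign gives 2/(s + 6)^3.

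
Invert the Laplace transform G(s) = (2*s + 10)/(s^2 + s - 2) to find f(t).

f(t) = 4*exp(t) - 2*exp(-2*t)

Factor the denominator: s^2 + s - 2 = (s - 1)*(s + 2).
Partial fraction decomposition gives [4/(s - 1)] + [-2/(s + 2)].
Invert each term: 4/(s - 1) ↔ 4e^(t); -2/(s + 2) ↔ -2e^(-2t).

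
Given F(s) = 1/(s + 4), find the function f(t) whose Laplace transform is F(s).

Since L{e^(-4t)} = 1/(s + 4), the inverse is e^(-4*t).

f(t) = exp(-4*t)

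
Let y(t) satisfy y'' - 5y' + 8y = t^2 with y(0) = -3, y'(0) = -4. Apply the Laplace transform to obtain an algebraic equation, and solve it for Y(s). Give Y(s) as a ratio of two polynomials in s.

Laplace-transform each side.
With L{y''} = s^2 Y - s·y(0) - y'(0) and L{y'} = sY - y(0), with y(0) = -3, y'(0) = -4: the LHS transforms to (s^2 - 5*s + 8)Y - (-3*s + 11).
The right side is L{t^2} = 2/s^3.
So (s^2 - 5*s + 8)Y = 2/s^3 + (-3*s + 11).
Solve for Y(s) and write it as one ratio of polynomials.

Y(s) = (-3*s^4 + 11*s^3 + 2)/(s^5 - 5*s^4 + 8*s^3)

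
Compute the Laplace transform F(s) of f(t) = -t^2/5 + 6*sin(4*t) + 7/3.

F(s) = 24/(s^2 + 16) + 7/(3*s) - 2/(5*s^3)

Apply the Laplace transform termwise.
(-1/5)·[L{t^2} = 2!/s^3 = 2/s^3]; L{7/3} = (7/3)/s; (6)·[L{sin(4t)} = 4/(s^2 + 16)].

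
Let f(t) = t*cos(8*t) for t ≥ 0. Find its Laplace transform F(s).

L{cos(8t)} = s/(s^2 + 64).
Then apply L{t·g(t)} = -d/ds[G(s)] with G(s) = s/(s^2 + 64):
differentiating 1 time and applying the sign gives (s - 8)*(s + 8)/(s^2 + 64)^2.

F(s) = (s - 8)*(s + 8)/(s^2 + 64)^2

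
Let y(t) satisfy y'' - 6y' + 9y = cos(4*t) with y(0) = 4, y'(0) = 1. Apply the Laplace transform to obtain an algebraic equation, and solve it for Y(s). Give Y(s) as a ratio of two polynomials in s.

Y(s) = (4*s^3 - 23*s^2 + 65*s - 368)/(s^4 - 6*s^3 + 25*s^2 - 96*s + 144)

Apply the Laplace transform to the equation.
The derivative rules (L{y''} = s^2 Y - s·y(0) - y'(0) and L{y'} = sY - y(0), with y(0) = 4, y'(0) = 1) turn the left side into (s^2 - 6*s + 9)Y - (4*s - 23).
The right side is L{cos(4*t)} = s/(s^2 + 16).
So (s^2 - 6*s + 9)Y = s/(s^2 + 16) + (4*s - 23).
Solve for Y(s) and write it as one ratio of polynomials.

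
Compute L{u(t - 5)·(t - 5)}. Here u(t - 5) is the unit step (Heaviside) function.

exp(-5*s)/s^2

By the second shifting theorem, L{u(t - c)·g(t - c)} = e^(-cs)·G(s) with c = 5 and G(s) = L{g(t)}.
L{t} = 1!/s^2 = 1/s^2.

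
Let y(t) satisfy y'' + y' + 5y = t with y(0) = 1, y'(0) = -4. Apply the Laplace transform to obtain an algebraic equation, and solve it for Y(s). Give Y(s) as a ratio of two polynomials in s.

Y(s) = (s^3 - 3*s^2 + 1)/(s^4 + s^3 + 5*s^2)

Laplace-transform each side.
With L{y''} = s^2 Y - s·y(0) - y'(0) and L{y'} = sY - y(0), with y(0) = 1, y'(0) = -4: the LHS transforms to (s^2 + s + 5)Y - (s - 3).
The right side is L{t} = s^(-2).
So (s^2 + s + 5)Y = s^(-2) + (s - 3).
Divide through and combine into a single rational function.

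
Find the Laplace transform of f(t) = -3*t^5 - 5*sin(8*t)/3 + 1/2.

The transform is linear, so treat each term independently.
(-3)·[L{t^5} = 5!/s^6 = 120/s^6]; L{1/2} = (1/2)/s; (-5/3)·[L{sin(8t)} = 8/(s^2 + 64)].

-40/(3*(s^2 + 64)) + 1/(2*s) - 360/s^6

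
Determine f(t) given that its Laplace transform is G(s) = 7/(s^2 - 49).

Since L{sinh(7t)} = 7/(s^2 - 49), the inverse is sinh(7*t).

f(t) = sinh(7*t)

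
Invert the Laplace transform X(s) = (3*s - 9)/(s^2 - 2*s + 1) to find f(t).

f(t) = -6*t*exp(t) + 3*exp(t)

Factor the denominator: s^2 - 2*s + 1 = (s - 1)^2.
Partial fraction decomposition gives [3/(s - 1)] + [-6/(s - 1)^2].
Invert each term: 3/(s - 1) ↔ 3e^(t); -6/(s - 1)^2 ↔ -6t·e^(t).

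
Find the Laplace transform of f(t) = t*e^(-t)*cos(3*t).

L{cos(3t)} = s/(s^2 + 9).
Multiplying by e^(-t) shifts s → s + 1, so L{e^(-t)*cos(3*t)} = (s + 1)/((s + 1)^2 + 9).
Then apply L{t·g(t)} = -d/ds[G(s)] with G(s) = (s + 1)/((s + 1)^2 + 9):
differentiating 1 time and applying the sign gives (s - 2)*(s + 4)/(s^2 + 2*s + 10)^2.

(s - 2)*(s + 4)/(s^2 + 2*s + 10)^2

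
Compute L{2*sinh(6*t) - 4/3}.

12/(s^2 - 36) - 4/(3*s)

By linearity of the Laplace transform, transform each term separately.
(2)·[L{sinh(6t)} = 6/(s^2 - 36)]; L{-4/3} = (-4/3)/s.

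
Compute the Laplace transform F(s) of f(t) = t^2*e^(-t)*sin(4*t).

L{sin(4t)} = 4/(s^2 + 16).
Multiplying by e^(-t) shifts s → s + 1, so L{e^(-t)*sin(4*t)} = 4/((s + 1)^2 + 16).
Then apply L{t^2·g(t)} = (-1)^2 d^2/ds^2[G(s)] with G(s) = 4/((s + 1)^2 + 16):
differentiating 2 times and applying the sign gives 8*(3*s^2 + 6*s - 13)/(s^2 + 2*s + 17)^3.

F(s) = 8*(3*s^2 + 6*s - 13)/(s^2 + 2*s + 17)^3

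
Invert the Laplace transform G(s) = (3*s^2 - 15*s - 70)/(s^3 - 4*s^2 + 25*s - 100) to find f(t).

Factor the denominator: s^3 - 4*s^2 + 25*s - 100 = (s - 4)*(s^2 + 25).
Partial fraction decomposition gives [-2/(s - 4)] + [5*s/(s^2 + 25)] + [5/(s^2 + 25)].
Invert each term: -2/(s - 4) ↔ -2e^(4t); 5·s/(s^2 + 25) ↔ 5cos(5t); 1·5/(s^2 + 25) ↔ sin(5t).

f(t) = -2*exp(4*t) + sin(5*t) + 5*cos(5*t)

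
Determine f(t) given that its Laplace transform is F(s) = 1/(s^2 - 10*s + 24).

f(t) = exp(5*t)*sinh(t)

Rewrite the denominator: s^2 - 10*s + 24 = (s - 5)^2 - 1.
The form in (s - 5) signals a first-shifting-theorem factor e^(5t).
Since L{sinh(t)} = 1/(s^2 - 1), the inverse is exp(5*t)*sinh(t).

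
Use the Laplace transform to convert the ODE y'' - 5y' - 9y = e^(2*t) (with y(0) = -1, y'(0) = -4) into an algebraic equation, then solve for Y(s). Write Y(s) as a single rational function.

Y(s) = (-s^2 + 3*s - 1)/(s^3 - 7*s^2 + s + 18)

Take the Laplace transform of both sides.
The derivative rules (L{y''} = s^2 Y - s·y(0) - y'(0) and L{y'} = sY - y(0), with y(0) = -1, y'(0) = -4) turn the left side into (s^2 - 5*s - 9)Y - (-s + 1).
The right side is L{e^(2*t)} = 1/(s - 2).
So (s^2 - 5*s - 9)Y = 1/(s - 2) + (-s + 1).
Solve for Y(s) and write it as one ratio of polynomials.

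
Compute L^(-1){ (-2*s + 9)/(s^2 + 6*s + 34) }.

Complete the square in the denominator: s^2 + 6*s + 34 = (s + 3)^2 + 5^2.
Split the numerator to match: -2*s + 9 = -2·(s + 3) + 3·5.
Invert each term: -2·(s + 3)/((s + 3)^2 + 25) ↔ -2e^(-3t)cos(5t); 3·5/((s + 3)^2 + 25) ↔ 3e^(-3t)sin(5t).

3*exp(-3*t)*sin(5*t) - 2*exp(-3*t)*cos(5*t)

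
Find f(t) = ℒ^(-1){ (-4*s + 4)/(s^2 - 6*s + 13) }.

Complete the square in the denominator: s^2 - 6*s + 13 = (s - 3)^2 + 2^2.
Split the numerator to match: -4*s + 4 = -4·(s - 3) - 4·2.
Invert each term: -4·(s - 3)/((s - 3)^2 + 4) ↔ -4e^(3t)cos(2t); -4·2/((s - 3)^2 + 4) ↔ -4e^(3t)sin(2t).

f(t) = -4*exp(3*t)*sin(2*t) - 4*exp(3*t)*cos(2*t)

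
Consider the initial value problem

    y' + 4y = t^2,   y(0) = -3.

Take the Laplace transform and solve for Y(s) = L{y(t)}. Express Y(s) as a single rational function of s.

Laplace-transform each side.
The derivative rules (L{y'} = sY - y(0) = sY - (-3)) turn the left side into (s + 4)Y - (-3).
The right side is L{t^2} = 2/s^3.
So (s + 4)Y = 2/s^3 + (-3).
Isolate Y and clear denominators.

Y(s) = (-3*s^3 + 2)/(s^4 + 4*s^3)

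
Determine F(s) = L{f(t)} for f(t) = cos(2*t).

L{cos(2t)} = s/(s^2 + 4).

F(s) = s/(s^2 + 4)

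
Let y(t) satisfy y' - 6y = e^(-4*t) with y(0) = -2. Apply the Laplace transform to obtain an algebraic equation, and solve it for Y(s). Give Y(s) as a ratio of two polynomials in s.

Take the Laplace transform of both sides.
With L{y'} = sY - y(0) = sY - (-2): the LHS transforms to (s - 6)Y - (-2).
The right side is L{e^(-4*t)} = 1/(s + 4).
So (s - 6)Y = 1/(s + 4) + (-2).
Divide through and combine into a single rational function.

Y(s) = (-2*s - 7)/(s^2 - 2*s - 24)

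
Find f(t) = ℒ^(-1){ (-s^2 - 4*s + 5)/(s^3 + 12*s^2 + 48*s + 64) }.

Factor the denominator: s^3 + 12*s^2 + 48*s + 64 = (s + 4)^3.
Partial fraction decomposition gives [-1/(s + 4)] + [4/(s + 4)^2] + [5/(s + 4)^3].
Invert each term: -1/(s + 4) ↔ -e^(-4t); 4/(s + 4)^2 ↔ 4t·e^(-4t); 5/(s + 4)^3 ↔ (5/2)t^2·e^(-4t).

f(t) = 5*t^2*exp(-4*t)/2 + 4*t*exp(-4*t) - exp(-4*t)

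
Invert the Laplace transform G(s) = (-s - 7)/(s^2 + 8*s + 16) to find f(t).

Factor the denominator: s^2 + 8*s + 16 = (s + 4)^2.
Partial fraction decomposition gives [-1/(s + 4)] + [-3/(s + 4)^2].
Invert each term: -1/(s + 4) ↔ -e^(-4t); -3/(s + 4)^2 ↔ -3t·e^(-4t).

f(t) = -3*t*exp(-4*t) - exp(-4*t)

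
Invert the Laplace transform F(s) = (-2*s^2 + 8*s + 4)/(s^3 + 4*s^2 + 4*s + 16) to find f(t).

Factor the denominator: s^3 + 4*s^2 + 4*s + 16 = (s + 4)*(s^2 + 4).
Partial fraction decomposition gives [-3/(s + 4)] + [s/(s^2 + 4)] + [4/(s^2 + 4)].
Invert each term: -3/(s + 4) ↔ -3e^(-4t); 1·s/(s^2 + 4) ↔ cos(2t); 2·2/(s^2 + 4) ↔ 2sin(2t).

f(t) = 2*sin(2*t) + cos(2*t) - 3*exp(-4*t)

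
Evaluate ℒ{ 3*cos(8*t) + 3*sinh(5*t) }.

Apply the Laplace transform termwise.
(3)·[L{sinh(5t)} = 5/(s^2 - 25)]; (3)·[L{cos(8t)} = s/(s^2 + 64)].

3*s/(s^2 + 64) + 15/(s^2 - 25)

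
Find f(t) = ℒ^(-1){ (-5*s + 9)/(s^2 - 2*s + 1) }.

Factor the denominator: s^2 - 2*s + 1 = (s - 1)^2.
Partial fraction decomposition gives [-5/(s - 1)] + [4/(s - 1)^2].
Invert each term: -5/(s - 1) ↔ -5e^(t); 4/(s - 1)^2 ↔ 4t·e^(t).

f(t) = 4*t*exp(t) - 5*exp(t)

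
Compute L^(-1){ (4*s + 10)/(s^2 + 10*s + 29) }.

-5*exp(-5*t)*sin(2*t) + 4*exp(-5*t)*cos(2*t)

Complete the square in the denominator: s^2 + 10*s + 29 = (s + 5)^2 + 2^2.
Split the numerator to match: 4*s + 10 = 4·(s + 5) - 5·2.
Invert each term: 4·(s + 5)/((s + 5)^2 + 4) ↔ 4e^(-5t)cos(2t); -5·2/((s + 5)^2 + 4) ↔ -5e^(-5t)sin(2t).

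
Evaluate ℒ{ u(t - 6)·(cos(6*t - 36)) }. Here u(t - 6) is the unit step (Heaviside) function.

s*exp(-6*s)/(s^2 + 36)

By the second shifting theorem, L{u(t - c)·g(t - c)} = e^(-cs)·H(s) with c = 6 and H(s) = L{g(t)}.
L{cos(6t)} = s/(s^2 + 36).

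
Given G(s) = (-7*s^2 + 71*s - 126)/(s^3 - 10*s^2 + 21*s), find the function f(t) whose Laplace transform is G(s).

Factor the denominator: s^3 - 10*s^2 + 21*s = s*(s - 7)*(s - 3).
Partial fraction decomposition gives [1/(s - 7)] + [-2/(s - 3)] + [-6/s].
Invert each term: 1/(s - 7) ↔ e^(7t); -2/(s - 3) ↔ -2e^(3t); -6/(s - 0) ↔ -6e^(0t).

f(t) = exp(7*t) - 2*exp(3*t) - 6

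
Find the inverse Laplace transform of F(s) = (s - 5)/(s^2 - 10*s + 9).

exp(5*t)*cosh(4*t)

Rewrite the denominator: s^2 - 10*s + 9 = (s - 5)^2 - 16.
The form in (s - 5) signals a first-shifting-theorem factor e^(5t).
Since L{cosh(4t)} = s/(s^2 - 16), the inverse is exp(5*t)*cosh(4*t).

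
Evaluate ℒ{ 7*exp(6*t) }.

7/(s - 6)

L{7} = 7/s.
By the first shifting theorem, multiplying by e^(6t) replaces s with s - 6.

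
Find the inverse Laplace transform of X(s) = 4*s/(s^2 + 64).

4*cos(8*t)

Since L{cos(8t)} = s/(s^2 + 64), the inverse is cos(8*t), scaled by 4.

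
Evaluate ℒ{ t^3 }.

L{t^3} = 3!/s^4 = 6/s^4.

6/s^4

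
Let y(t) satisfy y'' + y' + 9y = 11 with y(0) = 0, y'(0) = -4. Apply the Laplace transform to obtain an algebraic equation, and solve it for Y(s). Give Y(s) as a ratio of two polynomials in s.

Laplace-transform each side.
Using L{y''} = s^2 Y - s·y(0) - y'(0) and L{y'} = sY - y(0), with y(0) = 0, y'(0) = -4, the left side becomes (s^2 + s + 9)Y - (-4).
The right side is L{11} = 11/s.
So (s^2 + s + 9)Y = 11/s + (-4).
Divide through and combine into a single rational function.

Y(s) = (-4*s + 11)/(s^3 + s^2 + 9*s)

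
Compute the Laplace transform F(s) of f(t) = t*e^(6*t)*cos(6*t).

L{cos(6t)} = s/(s^2 + 36).
Multiplying by e^(6t) shifts s → s - 6, so L{e^(6*t)*cos(6*t)} = (s - 6)/((s - 6)^2 + 36).
Then apply L{t·g(t)} = -d/ds[G(s)] with G(s) = (s - 6)/((s - 6)^2 + 36):
differentiating 1 time and applying the sign gives s*(s - 12)/(s^2 - 12*s + 72)^2.

F(s) = s*(s - 12)/(s^2 - 12*s + 72)^2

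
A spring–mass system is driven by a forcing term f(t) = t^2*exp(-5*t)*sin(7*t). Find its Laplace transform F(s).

L{sin(7t)} = 7/(s^2 + 49).
Multiplying by e^(-5t) shifts s → s + 5, so L{exp(-5*t)*sin(7*t)} = 7/((s + 5)^2 + 49).
Then apply L{t^2·g(t)} = (-1)^2 d^2/ds^2[G(s)] with G(s) = 7/((s + 5)^2 + 49):
differentiating 2 times and applying the sign gives 14*(3*s^2 + 30*s + 26)/(s^2 + 10*s + 74)^3.

F(s) = 14*(3*s^2 + 30*s + 26)/(s^2 + 10*s + 74)^3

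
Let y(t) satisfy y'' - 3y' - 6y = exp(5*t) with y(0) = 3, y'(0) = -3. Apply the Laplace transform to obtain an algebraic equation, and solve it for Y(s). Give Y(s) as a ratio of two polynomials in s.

Y(s) = (3*s^2 - 27*s + 61)/(s^3 - 8*s^2 + 9*s + 30)

Laplace-transform each side.
Using L{y''} = s^2 Y - s·y(0) - y'(0) and L{y'} = sY - y(0), with y(0) = 3, y'(0) = -3, the left side becomes (s^2 - 3*s - 6)Y - (3*s - 12).
The right side is L{exp(5*t)} = 1/(s - 5).
So (s^2 - 3*s - 6)Y = 1/(s - 5) + (3*s - 12).
Solve for Y(s) and write it as one ratio of polynomials.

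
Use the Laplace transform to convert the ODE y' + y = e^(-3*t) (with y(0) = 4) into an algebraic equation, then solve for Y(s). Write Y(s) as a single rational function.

Transform both sides with L{·}.
With L{y'} = sY - y(0) = sY - 4: the LHS transforms to (s + 1)Y - (4).
The right side is L{e^(-3*t)} = 1/(s + 3).
So (s + 1)Y = 1/(s + 3) + (4).
Solve for Y(s) and write it as one ratio of polynomials.

Y(s) = (4*s + 13)/(s^2 + 4*s + 3)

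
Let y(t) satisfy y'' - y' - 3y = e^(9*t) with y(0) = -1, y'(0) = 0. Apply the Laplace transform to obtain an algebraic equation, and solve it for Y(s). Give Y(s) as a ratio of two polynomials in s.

Y(s) = (-s^2 + 10*s - 8)/(s^3 - 10*s^2 + 6*s + 27)

Apply the Laplace transform to the equation.
The derivative rules (L{y''} = s^2 Y - s·y(0) - y'(0) and L{y'} = sY - y(0), with y(0) = -1, y'(0) = 0) turn the left side into (s^2 - s - 3)Y - (-s + 1).
The right side is L{e^(9*t)} = 1/(s - 9).
So (s^2 - s - 3)Y = 1/(s - 9) + (-s + 1).
Divide through and combine into a single rational function.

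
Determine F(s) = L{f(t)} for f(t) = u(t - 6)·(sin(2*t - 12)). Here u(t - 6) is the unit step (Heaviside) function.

F(s) = 2*exp(-6*s)/(s^2 + 4)

By the second shifting theorem, L{u(t - c)·g(t - c)} = e^(-cs)·G(s) with c = 6 and G(s) = L{g(t)}.
L{sin(2t)} = 2/(s^2 + 4).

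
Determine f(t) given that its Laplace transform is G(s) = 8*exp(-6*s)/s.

f(t) = Heaviside(t - 6)*(8)

The factor e^(-6s) signals a time shift by c = 6 (second shifting theorem).
L{8} = 8/s, so L^-1{8/s} = 8.
Hence the inverse is u(t - 6) times that function evaluated at t - 6.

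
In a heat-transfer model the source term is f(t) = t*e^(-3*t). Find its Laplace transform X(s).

X(s) = (s + 3)^(-2)

L{e^(-3t)} = 1/(s + 3).
Then apply L{t·g(t)} = -d/ds[G(s)] with G(s) = 1/(s + 3):
differentiating 1 time and applying the sign gives (s + 3)^(-2).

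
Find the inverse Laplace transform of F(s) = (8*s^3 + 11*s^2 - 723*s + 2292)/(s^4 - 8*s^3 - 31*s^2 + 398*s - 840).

3*exp(6*t) + 4*exp(5*t) + 4*exp(4*t) - 3*exp(-7*t)

Factor the denominator: s^4 - 8*s^3 - 31*s^2 + 398*s - 840 = (s - 6)*(s - 5)*(s - 4)*(s + 7).
Partial fraction decomposition gives [4/(s - 5)] + [4/(s - 4)] + [-3/(s + 7)] + [3/(s - 6)].
Invert each term: 4/(s - 5) ↔ 4e^(5t); 4/(s - 4) ↔ 4e^(4t); -3/(s + 7) ↔ -3e^(-7t); 3/(s - 6) ↔ 3e^(6t).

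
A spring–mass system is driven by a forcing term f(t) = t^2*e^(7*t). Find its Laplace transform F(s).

F(s) = 2/(s - 7)^3

L{e^(7t)} = 1/(s - 7).
Then apply L{t^2·g(t)} = (-1)^2 d^2/ds^2[G(s)] with G(s) = 1/(s - 7):
differentiating 2 times and applying the sign gives 2/(s - 7)^3.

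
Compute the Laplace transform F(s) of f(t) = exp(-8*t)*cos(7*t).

L{cos(7t)} = s/(s^2 + 49).
By the first shifting theorem, multiplying by e^(-8t) replaces s with s + 8.

F(s) = (s + 8)/((s + 8)^2 + 49)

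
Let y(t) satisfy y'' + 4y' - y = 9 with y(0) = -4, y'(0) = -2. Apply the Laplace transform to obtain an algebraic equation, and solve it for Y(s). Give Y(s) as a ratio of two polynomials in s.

Y(s) = (-4*s^2 - 18*s + 9)/(s^3 + 4*s^2 - s)

Laplace-transform each side.
With L{y''} = s^2 Y - s·y(0) - y'(0) and L{y'} = sY - y(0), with y(0) = -4, y'(0) = -2: the LHS transforms to (s^2 + 4*s - 1)Y - (-4*s - 18).
The right side is L{9} = 9/s.
So (s^2 + 4*s - 1)Y = 9/s + (-4*s - 18).
Isolate Y and clear denominators.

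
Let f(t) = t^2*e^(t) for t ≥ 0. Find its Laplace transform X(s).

L{t^2} = 2!/s^3 = 2/s^3.
By the first shifting theorem, multiplying by e^(t) replaces s with s - 1.

X(s) = 2/(s - 1)^3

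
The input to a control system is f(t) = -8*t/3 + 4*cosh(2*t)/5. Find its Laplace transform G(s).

G(s) = 4*s/(5*(s^2 - 4)) - 8/(3*s^2)

Apply the Laplace transform termwise.
(4/5)·[L{cosh(2t)} = s/(s^2 - 4)]; (-8/3)·[L{t} = 1!/s^2 = 1/s^2].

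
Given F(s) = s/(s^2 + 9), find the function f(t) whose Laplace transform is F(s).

Since L{cos(3t)} = s/(s^2 + 9), the inverse is cos(3*t).

f(t) = cos(3*t)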